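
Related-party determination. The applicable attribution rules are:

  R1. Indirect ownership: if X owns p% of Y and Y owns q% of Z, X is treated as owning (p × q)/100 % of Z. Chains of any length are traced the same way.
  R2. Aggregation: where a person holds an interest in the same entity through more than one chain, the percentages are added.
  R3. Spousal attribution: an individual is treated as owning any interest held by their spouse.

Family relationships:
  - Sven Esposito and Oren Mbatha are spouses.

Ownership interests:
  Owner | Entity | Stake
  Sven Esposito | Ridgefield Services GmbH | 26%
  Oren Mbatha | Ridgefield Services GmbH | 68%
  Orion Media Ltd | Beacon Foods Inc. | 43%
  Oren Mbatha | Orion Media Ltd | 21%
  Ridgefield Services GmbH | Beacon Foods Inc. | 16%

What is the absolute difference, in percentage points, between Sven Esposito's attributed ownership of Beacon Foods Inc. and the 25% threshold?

By spousal attribution (R3), Sven Esposito is treated as also owning Oren Mbatha's interest in Ridgefield Services GmbH, giving 26% + 68% = 94%.
By spousal attribution (R3), Sven Esposito is treated as owning Oren Mbatha's 21% interest in Orion Media Ltd.
Chain via Ridgefield Services GmbH (R1): 94% × 16% = 15.04% of Beacon Foods Inc.
Chain via Orion Media Ltd (R1): 21% × 43% = 9.03% of Beacon Foods Inc.
Aggregating (R2): 15.04% + 9.03% = 24.07%.
24.07% falls short of the 25% threshold by 0.93 percentage points.

0.93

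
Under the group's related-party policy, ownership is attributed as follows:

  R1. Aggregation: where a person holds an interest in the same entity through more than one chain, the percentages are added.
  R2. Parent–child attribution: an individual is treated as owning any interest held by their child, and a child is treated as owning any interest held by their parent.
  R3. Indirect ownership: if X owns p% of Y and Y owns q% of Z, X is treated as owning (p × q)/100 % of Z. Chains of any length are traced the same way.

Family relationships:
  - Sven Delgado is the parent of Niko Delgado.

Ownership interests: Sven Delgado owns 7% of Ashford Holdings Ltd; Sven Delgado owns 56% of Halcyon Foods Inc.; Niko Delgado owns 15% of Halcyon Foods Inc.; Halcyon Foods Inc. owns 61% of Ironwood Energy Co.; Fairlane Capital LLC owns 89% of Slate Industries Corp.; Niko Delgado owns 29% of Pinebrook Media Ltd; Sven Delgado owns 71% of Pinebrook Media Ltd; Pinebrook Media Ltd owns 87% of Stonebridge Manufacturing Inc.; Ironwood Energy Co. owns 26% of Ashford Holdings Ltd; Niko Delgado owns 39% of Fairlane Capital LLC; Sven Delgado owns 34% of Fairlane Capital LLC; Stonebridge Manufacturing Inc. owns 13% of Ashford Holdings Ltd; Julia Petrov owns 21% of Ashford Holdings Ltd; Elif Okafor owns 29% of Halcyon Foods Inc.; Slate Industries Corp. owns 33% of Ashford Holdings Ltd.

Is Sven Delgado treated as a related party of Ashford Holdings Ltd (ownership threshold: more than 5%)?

Yes

By parent–child attribution (R2), Sven Delgado is treated as also owning Niko Delgado's interest in Halcyon Foods Inc, giving 56% + 15% = 71%.
By parent–child attribution (R2), Sven Delgado is treated as also owning Niko Delgado's interest in Pinebrook Media Ltd, giving 71% + 29% = 100%.
By parent–child attribution (R2), Sven Delgado is treated as also owning Niko Delgado's interest in Fairlane Capital LLC, giving 34% + 39% = 73%.
Chain via Halcyon Foods Inc. → Ironwood Energy Co. (R3): 71% × 61% × 26% = 11.2606% of Ashford Holdings Ltd.
Chain via Pinebrook Media Ltd → Stonebridge Manufacturing Inc. (R3): 100% × 87% × 13% = 11.31% of Ashford Holdings Ltd.
Chain via Fairlane Capital LLC → Slate Industries Corp. (R3): 73% × 89% × 33% = 21.4401% of Ashford Holdings Ltd.
Direct interest in Ashford Holdings Ltd: 7%.
Aggregating (R1): 11.2606% + 11.31% + 21.4401% + 7% = 51.0107%.
51.0107% exceeds the 5% threshold, so Sven is a related party to Ashford Holdings Ltd.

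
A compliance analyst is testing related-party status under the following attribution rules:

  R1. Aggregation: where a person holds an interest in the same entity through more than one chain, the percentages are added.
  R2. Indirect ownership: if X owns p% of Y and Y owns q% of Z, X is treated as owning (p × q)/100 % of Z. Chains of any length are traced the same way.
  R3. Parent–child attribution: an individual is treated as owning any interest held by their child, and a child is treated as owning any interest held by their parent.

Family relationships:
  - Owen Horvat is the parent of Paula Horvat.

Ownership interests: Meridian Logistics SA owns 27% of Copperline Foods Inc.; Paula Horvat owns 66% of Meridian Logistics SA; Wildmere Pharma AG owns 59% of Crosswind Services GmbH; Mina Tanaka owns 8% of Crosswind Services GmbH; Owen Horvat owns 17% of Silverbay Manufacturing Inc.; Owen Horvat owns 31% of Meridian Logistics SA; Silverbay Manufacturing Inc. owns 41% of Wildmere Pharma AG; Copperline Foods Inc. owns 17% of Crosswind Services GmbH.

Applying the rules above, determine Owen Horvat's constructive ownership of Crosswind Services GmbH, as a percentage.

By parent–child attribution (R3), Owen Horvat is treated as also owning Paula Horvat's interest in Meridian Logistics SA, giving 31% + 66% = 97%.
Chain via Silverbay Manufacturing Inc. → Wildmere Pharma AG (R2): 17% × 41% × 59% = 4.1123% of Crosswind Services GmbH.
Chain via Meridian Logistics SA → Copperline Foods Inc. (R2): 97% × 27% × 17% = 4.4523% of Crosswind Services GmbH.
Aggregating (R1): 4.1123% + 4.4523% = 8.5646%.

8.5646%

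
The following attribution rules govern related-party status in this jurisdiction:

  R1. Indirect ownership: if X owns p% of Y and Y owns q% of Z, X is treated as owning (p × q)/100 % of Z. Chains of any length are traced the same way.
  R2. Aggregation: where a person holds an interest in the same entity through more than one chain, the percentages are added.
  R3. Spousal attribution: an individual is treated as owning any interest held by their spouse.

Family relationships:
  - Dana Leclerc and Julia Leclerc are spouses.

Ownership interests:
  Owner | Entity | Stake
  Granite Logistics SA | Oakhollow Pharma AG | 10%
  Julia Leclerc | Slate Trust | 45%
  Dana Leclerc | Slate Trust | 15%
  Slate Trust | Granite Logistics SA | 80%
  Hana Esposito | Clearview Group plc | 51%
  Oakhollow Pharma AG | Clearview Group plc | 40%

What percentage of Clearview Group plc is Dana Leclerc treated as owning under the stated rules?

1.92%

By spousal attribution (R3), Dana Leclerc is treated as also owning Julia Leclerc's interest in Slate Trust, giving 15% + 45% = 60%.
Chain via Slate Trust → Granite Logistics SA → Oakhollow Pharma AG (R1): 60% × 80% × 10% × 40% = 1.92% of Clearview Group plc.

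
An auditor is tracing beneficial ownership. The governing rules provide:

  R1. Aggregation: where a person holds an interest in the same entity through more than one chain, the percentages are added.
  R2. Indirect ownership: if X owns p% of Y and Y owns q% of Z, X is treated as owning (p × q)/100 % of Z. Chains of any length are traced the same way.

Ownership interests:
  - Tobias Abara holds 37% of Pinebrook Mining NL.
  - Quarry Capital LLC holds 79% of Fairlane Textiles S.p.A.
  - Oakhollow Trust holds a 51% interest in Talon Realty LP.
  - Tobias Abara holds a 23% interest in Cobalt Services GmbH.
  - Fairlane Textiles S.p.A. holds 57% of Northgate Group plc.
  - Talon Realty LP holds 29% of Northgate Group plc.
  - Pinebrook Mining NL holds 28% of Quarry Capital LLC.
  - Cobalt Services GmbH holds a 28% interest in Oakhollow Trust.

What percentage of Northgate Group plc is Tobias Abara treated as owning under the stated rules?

5.617584%

Chain via Pinebrook Mining NL → Quarry Capital LLC → Fairlane Textiles S.p.A. (R2): 37% × 28% × 79% × 57% = 4.665108% of Northgate Group plc.
Chain via Cobalt Services GmbH → Oakhollow Trust → Talon Realty LP (R2): 23% × 28% × 51% × 29% = 0.952476% of Northgate Group plc.
Aggregating (R1): 4.665108% + 0.952476% = 5.617584%.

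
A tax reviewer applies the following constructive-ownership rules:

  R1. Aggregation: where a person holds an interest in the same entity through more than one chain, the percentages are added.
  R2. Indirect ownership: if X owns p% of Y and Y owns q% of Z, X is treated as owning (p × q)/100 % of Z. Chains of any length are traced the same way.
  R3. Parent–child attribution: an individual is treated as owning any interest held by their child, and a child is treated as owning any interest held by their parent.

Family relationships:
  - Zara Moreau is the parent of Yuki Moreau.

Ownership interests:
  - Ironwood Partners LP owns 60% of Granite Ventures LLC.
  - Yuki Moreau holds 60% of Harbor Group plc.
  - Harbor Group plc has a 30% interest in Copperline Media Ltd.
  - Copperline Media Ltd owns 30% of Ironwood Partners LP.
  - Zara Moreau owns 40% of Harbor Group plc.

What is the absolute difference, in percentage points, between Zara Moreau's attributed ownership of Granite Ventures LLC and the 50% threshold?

44.6

By parent–child attribution (R3), Zara Moreau is treated as also owning Yuki Moreau's interest in Harbor Group plc, giving 40% + 60% = 100%.
Chain via Harbor Group plc → Copperline Media Ltd → Ironwood Partners LP (R2): 100% × 30% × 30% × 60% = 5.4% of Granite Ventures LLC.
5.4% falls short of the 50% threshold by 44.6 percentage points.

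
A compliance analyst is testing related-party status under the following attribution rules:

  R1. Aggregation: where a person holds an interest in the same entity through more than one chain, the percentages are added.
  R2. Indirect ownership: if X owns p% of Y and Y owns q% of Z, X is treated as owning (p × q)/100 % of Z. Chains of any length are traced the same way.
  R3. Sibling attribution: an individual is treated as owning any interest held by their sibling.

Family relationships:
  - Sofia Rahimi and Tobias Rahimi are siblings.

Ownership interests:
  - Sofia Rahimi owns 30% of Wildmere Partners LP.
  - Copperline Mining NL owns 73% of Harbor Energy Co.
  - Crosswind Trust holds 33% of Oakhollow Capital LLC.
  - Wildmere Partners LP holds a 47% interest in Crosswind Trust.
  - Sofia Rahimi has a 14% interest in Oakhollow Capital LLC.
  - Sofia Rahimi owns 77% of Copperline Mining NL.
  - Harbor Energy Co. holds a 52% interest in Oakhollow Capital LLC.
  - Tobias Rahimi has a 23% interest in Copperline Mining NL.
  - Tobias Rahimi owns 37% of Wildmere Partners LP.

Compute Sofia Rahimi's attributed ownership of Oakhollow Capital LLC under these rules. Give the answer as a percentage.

62.3517%

By sibling attribution (R3), Sofia Rahimi is treated as also owning Tobias Rahimi's interest in Copperline Mining NL, giving 77% + 23% = 100%.
By sibling attribution (R3), Sofia Rahimi is treated as also owning Tobias Rahimi's interest in Wildmere Partners LP, giving 30% + 37% = 67%.
Chain via Copperline Mining NL → Harbor Energy Co. (R2): 100% × 73% × 52% = 37.96% of Oakhollow Capital LLC.
Chain via Wildmere Partners LP → Crosswind Trust (R2): 67% × 47% × 33% = 10.3917% of Oakhollow Capital LLC.
Direct interest in Oakhollow Capital LLC: 14%.
Aggregating (R1): 37.96% + 10.3917% + 14% = 62.3517%.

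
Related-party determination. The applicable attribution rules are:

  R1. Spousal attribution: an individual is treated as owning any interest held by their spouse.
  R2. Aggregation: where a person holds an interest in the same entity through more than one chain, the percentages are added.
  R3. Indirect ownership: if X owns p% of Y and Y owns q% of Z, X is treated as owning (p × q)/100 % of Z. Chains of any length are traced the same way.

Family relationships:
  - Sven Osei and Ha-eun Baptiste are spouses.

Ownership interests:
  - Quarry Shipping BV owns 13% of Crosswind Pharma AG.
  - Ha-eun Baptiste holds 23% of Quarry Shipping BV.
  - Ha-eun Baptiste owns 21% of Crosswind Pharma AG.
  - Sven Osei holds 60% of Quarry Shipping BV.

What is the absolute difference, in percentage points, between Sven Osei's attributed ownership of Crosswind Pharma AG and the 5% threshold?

26.79

By spousal attribution (R1), Sven Osei is treated as also owning Ha-eun Baptiste's interest in Quarry Shipping BV, giving 60% + 23% = 83%.
By spousal attribution (R1), Sven Osei is treated as owning Ha-eun Baptiste's 21% interest in Crosswind Pharma AG.
Chain via Quarry Shipping BV (R3): 83% × 13% = 10.79% of Crosswind Pharma AG.
Direct interest in Crosswind Pharma AG: 21%.
Aggregating (R2): 10.79% + 21% = 31.79%.
31.79% exceeds the 5% threshold by 26.79 percentage points.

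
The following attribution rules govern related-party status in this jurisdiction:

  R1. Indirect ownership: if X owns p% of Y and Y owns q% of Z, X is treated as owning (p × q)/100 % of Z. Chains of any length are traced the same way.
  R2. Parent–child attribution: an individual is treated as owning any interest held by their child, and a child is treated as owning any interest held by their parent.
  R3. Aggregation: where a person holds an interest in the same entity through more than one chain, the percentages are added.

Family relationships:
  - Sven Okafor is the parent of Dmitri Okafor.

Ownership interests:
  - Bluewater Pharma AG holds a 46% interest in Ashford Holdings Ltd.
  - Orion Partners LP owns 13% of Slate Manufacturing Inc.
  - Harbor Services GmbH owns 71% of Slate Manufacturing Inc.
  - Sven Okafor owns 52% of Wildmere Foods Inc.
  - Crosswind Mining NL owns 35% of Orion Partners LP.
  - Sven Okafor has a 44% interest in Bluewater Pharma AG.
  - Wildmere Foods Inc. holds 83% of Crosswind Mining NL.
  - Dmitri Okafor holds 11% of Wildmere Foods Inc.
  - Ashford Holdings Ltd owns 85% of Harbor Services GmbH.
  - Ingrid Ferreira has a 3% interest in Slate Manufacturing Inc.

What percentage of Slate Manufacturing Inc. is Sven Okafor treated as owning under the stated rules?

14.594035%

By parent–child attribution (R2), Sven Okafor is treated as also owning Dmitri Okafor's interest in Wildmere Foods Inc, giving 52% + 11% = 63%.
Chain via Bluewater Pharma AG → Ashford Holdings Ltd → Harbor Services GmbH (R1): 44% × 46% × 85% × 71% = 12.21484% of Slate Manufacturing Inc.
Chain via Wildmere Foods Inc. → Crosswind Mining NL → Orion Partners LP (R1): 63% × 83% × 35% × 13% = 2.379195% of Slate Manufacturing Inc.
Aggregating (R3): 12.21484% + 2.379195% = 14.594035%.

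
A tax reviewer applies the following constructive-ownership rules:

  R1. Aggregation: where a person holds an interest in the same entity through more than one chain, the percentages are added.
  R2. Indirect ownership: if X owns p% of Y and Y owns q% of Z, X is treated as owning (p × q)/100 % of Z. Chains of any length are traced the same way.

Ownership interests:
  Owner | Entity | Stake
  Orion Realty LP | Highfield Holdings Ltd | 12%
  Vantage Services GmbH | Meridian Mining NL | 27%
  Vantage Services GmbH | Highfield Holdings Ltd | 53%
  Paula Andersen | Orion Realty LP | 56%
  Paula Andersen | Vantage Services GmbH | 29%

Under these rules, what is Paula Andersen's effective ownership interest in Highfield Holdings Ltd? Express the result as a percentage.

22.09%

Chain via Vantage Services GmbH (R2): 29% × 53% = 15.37% of Highfield Holdings Ltd.
Chain via Orion Realty LP (R2): 56% × 12% = 6.72% of Highfield Holdings Ltd.
Aggregating (R1): 15.37% + 6.72% = 22.09%.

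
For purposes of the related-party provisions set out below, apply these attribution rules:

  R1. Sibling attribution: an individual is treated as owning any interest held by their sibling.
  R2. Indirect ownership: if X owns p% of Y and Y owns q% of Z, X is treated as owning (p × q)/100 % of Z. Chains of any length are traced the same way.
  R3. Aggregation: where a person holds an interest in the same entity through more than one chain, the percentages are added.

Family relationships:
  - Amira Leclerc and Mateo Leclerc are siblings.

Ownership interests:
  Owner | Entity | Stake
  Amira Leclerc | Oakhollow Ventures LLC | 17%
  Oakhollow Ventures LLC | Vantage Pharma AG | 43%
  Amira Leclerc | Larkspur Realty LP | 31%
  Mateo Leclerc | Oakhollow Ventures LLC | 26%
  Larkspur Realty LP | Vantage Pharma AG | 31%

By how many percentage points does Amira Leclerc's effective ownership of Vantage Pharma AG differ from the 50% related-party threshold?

By sibling attribution (R1), Amira Leclerc is treated as also owning Mateo Leclerc's interest in Oakhollow Ventures LLC, giving 17% + 26% = 43%.
Chain via Larkspur Realty LP (R2): 31% × 31% = 9.61% of Vantage Pharma AG.
Chain via Oakhollow Ventures LLC (R2): 43% × 43% = 18.49% of Vantage Pharma AG.
Aggregating (R3): 9.61% + 18.49% = 28.1%.
28.1% falls short of the 50% threshold by 21.9 percentage points.

21.9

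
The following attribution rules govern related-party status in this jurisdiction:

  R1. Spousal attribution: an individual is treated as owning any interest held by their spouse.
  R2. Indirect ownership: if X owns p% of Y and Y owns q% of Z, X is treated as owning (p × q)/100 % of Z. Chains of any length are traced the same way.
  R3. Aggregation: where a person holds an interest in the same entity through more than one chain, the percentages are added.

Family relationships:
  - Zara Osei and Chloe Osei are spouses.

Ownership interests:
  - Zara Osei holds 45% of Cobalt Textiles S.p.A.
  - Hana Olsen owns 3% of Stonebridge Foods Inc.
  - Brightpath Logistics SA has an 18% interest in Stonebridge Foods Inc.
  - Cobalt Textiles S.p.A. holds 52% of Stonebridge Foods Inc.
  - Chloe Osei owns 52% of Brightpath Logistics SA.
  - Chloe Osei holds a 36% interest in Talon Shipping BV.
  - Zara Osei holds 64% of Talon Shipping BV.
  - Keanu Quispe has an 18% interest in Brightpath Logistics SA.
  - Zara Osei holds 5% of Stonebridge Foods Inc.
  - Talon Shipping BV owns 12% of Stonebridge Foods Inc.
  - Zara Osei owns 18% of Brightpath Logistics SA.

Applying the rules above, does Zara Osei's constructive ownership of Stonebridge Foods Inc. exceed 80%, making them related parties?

No

By spousal attribution (R1), Zara Osei is treated as also owning Chloe Osei's interest in Brightpath Logistics SA, giving 18% + 52% = 70%.
By spousal attribution (R1), Zara Osei is treated as also owning Chloe Osei's interest in Talon Shipping BV, giving 64% + 36% = 100%.
Chain via Brightpath Logistics SA (R2): 70% × 18% = 12.6% of Stonebridge Foods Inc.
Chain via Cobalt Textiles S.p.A. (R2): 45% × 52% = 23.4% of Stonebridge Foods Inc.
Chain via Talon Shipping BV (R2): 100% × 12% = 12% of Stonebridge Foods Inc.
Direct interest in Stonebridge Foods Inc: 5%.
Aggregating (R3): 12.6% + 23.4% + 12% + 5% = 53%.
53% does not exceed the 80% threshold, so Zara is not a related party to Stonebridge Foods Inc.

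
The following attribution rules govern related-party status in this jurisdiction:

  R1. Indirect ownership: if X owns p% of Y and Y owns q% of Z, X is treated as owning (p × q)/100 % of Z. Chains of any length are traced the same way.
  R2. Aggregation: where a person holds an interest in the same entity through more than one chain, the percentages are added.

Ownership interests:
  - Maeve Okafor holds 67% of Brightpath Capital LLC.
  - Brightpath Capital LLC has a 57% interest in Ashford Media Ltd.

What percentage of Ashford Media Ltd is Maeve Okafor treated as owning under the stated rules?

38.19%

Chain via Brightpath Capital LLC (R1): 67% × 57% = 38.19% of Ashford Media Ltd.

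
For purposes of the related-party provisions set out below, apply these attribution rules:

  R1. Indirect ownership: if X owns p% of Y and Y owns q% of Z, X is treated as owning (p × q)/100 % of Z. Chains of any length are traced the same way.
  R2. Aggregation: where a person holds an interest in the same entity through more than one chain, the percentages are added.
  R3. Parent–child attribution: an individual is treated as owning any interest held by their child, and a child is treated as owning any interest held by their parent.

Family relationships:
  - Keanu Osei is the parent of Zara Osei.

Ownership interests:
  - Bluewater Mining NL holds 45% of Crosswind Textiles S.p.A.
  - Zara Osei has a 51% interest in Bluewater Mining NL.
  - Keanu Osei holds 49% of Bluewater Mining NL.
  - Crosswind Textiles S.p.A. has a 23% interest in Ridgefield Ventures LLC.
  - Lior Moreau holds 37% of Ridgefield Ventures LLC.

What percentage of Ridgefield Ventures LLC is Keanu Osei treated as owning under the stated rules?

10.35%

By parent–child attribution (R3), Keanu Osei is treated as also owning Zara Osei's interest in Bluewater Mining NL, giving 49% + 51% = 100%.
Chain via Bluewater Mining NL → Crosswind Textiles S.p.A. (R1): 100% × 45% × 23% = 10.35% of Ridgefield Ventures LLC.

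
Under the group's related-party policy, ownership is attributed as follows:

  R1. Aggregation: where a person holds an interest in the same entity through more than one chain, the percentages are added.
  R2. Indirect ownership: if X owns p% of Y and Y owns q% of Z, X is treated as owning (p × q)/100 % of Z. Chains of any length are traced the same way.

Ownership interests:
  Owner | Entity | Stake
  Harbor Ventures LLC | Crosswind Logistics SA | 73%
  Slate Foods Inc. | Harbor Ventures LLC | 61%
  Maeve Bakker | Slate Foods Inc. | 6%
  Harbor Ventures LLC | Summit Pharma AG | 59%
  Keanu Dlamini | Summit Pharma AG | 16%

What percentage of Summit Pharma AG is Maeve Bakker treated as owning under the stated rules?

Chain via Slate Foods Inc. → Harbor Ventures LLC (R2): 6% × 61% × 59% = 2.1594% of Summit Pharma AG.

2.1594%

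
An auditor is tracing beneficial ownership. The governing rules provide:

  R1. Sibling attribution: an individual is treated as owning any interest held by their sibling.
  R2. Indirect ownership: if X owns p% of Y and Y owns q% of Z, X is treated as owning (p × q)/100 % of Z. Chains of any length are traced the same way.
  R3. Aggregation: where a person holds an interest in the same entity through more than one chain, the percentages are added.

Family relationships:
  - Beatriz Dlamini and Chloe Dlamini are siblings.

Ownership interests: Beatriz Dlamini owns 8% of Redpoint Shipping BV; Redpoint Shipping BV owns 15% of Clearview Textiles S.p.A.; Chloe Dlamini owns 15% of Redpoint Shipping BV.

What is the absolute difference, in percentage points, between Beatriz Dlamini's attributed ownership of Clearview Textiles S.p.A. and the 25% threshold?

21.55

By sibling attribution (R1), Beatriz Dlamini is treated as also owning Chloe Dlamini's interest in Redpoint Shipping BV, giving 8% + 15% = 23%.
Chain via Redpoint Shipping BV (R2): 23% × 15% = 3.45% of Clearview Textiles S.p.A.
3.45% falls short of the 25% threshold by 21.55 percentage points.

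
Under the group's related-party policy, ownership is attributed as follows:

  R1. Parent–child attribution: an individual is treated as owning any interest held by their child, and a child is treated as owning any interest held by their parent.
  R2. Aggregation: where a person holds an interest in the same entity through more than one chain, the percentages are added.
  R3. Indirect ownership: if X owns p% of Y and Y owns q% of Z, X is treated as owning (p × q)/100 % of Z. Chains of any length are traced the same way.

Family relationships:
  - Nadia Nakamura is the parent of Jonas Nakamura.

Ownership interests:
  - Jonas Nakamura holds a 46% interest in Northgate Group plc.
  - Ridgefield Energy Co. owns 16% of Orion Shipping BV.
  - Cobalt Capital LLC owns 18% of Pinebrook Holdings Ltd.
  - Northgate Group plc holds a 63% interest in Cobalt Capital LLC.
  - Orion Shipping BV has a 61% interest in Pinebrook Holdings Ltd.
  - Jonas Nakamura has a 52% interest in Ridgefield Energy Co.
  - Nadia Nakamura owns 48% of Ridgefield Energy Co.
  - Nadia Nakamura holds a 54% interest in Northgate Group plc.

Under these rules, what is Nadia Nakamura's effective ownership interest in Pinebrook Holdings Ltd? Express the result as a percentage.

By parent–child attribution (R1), Nadia Nakamura is treated as also owning Jonas Nakamura's interest in Northgate Group plc, giving 54% + 46% = 100%.
By parent–child attribution (R1), Nadia Nakamura is treated as also owning Jonas Nakamura's interest in Ridgefield Energy Co, giving 48% + 52% = 100%.
Chain via Northgate Group plc → Cobalt Capital LLC (R3): 100% × 63% × 18% = 11.34% of Pinebrook Holdings Ltd.
Chain via Ridgefield Energy Co. → Orion Shipping BV (R3): 100% × 16% × 61% = 9.76% of Pinebrook Holdings Ltd.
Aggregating (R2): 11.34% + 9.76% = 21.1%.

21.1%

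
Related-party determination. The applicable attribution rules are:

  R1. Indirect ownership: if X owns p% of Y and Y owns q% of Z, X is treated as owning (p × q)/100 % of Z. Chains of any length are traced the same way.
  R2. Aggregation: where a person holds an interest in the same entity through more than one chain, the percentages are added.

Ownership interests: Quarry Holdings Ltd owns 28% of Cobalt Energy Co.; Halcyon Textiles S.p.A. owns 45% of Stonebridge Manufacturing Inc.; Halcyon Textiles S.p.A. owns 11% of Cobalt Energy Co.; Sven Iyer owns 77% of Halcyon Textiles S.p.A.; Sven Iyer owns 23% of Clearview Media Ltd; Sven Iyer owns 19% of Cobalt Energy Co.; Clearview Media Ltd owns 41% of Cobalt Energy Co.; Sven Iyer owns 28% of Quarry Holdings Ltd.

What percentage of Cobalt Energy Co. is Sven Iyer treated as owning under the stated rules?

Chain via Quarry Holdings Ltd (R1): 28% × 28% = 7.84% of Cobalt Energy Co.
Chain via Clearview Media Ltd (R1): 23% × 41% = 9.43% of Cobalt Energy Co.
Chain via Halcyon Textiles S.p.A. (R1): 77% × 11% = 8.47% of Cobalt Energy Co.
Direct interest in Cobalt Energy Co: 19%.
Aggregating (R2): 7.84% + 9.43% + 8.47% + 19% = 44.74%.

44.74%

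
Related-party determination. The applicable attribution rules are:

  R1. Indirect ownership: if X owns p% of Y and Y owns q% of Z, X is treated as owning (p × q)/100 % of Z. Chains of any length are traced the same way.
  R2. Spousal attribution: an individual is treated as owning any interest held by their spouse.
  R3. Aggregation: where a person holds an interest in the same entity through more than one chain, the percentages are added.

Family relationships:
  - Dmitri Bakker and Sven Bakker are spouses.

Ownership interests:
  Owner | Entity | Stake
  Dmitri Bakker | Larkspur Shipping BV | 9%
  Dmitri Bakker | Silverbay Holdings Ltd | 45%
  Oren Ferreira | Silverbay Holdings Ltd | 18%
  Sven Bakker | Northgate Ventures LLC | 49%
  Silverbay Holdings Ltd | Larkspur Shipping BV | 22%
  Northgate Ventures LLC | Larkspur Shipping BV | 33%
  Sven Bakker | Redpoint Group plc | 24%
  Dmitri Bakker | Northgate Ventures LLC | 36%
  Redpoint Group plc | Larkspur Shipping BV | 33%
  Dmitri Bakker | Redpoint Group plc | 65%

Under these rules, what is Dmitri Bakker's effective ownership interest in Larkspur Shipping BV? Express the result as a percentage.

76.32%

By spousal attribution (R2), Dmitri Bakker is treated as also owning Sven Bakker's interest in Northgate Ventures LLC, giving 36% + 49% = 85%.
By spousal attribution (R2), Dmitri Bakker is treated as also owning Sven Bakker's interest in Redpoint Group plc, giving 65% + 24% = 89%.
Chain via Silverbay Holdings Ltd (R1): 45% × 22% = 9.9% of Larkspur Shipping BV.
Chain via Northgate Ventures LLC (R1): 85% × 33% = 28.05% of Larkspur Shipping BV.
Chain via Redpoint Group plc (R1): 89% × 33% = 29.37% of Larkspur Shipping BV.
Direct interest in Larkspur Shipping BV: 9%.
Aggregating (R3): 9.9% + 28.05% + 29.37% + 9% = 76.32%.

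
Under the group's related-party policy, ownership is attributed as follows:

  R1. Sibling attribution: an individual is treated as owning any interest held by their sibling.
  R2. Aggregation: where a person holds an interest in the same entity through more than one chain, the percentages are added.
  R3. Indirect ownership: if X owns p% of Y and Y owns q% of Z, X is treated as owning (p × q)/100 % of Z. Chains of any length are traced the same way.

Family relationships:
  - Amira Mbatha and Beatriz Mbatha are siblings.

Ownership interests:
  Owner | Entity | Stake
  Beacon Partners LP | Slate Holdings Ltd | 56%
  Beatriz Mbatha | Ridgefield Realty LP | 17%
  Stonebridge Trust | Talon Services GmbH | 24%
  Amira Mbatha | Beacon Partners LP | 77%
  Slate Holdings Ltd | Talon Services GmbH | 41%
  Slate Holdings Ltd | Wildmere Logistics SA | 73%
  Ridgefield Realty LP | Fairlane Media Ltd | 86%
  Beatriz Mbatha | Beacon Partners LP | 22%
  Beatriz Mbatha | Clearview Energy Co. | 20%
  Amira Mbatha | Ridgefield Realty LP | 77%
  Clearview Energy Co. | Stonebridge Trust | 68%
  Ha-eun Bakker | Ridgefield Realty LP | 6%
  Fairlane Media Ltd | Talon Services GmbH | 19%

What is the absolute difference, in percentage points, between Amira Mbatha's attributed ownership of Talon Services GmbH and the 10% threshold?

By sibling attribution (R1), Amira Mbatha is treated as also owning Beatriz Mbatha's interest in Beacon Partners LP, giving 77% + 22% = 99%.
By sibling attribution (R1), Amira Mbatha is treated as also owning Beatriz Mbatha's interest in Ridgefield Realty LP, giving 77% + 17% = 94%.
By sibling attribution (R1), Amira Mbatha is treated as owning Beatriz Mbatha's 20% interest in Clearview Energy Co.
Chain via Beacon Partners LP → Slate Holdings Ltd (R3): 99% × 56% × 41% = 22.7304% of Talon Services GmbH.
Chain via Ridgefield Realty LP → Fairlane Media Ltd (R3): 94% × 86% × 19% = 15.3596% of Talon Services GmbH.
Chain via Clearview Energy Co. → Stonebridge Trust (R3): 20% × 68% × 24% = 3.264% of Talon Services GmbH.
Aggregating (R2): 22.7304% + 15.3596% + 3.264% = 41.354%.
41.354% exceeds the 10% threshold by 31.354 percentage points.

31.354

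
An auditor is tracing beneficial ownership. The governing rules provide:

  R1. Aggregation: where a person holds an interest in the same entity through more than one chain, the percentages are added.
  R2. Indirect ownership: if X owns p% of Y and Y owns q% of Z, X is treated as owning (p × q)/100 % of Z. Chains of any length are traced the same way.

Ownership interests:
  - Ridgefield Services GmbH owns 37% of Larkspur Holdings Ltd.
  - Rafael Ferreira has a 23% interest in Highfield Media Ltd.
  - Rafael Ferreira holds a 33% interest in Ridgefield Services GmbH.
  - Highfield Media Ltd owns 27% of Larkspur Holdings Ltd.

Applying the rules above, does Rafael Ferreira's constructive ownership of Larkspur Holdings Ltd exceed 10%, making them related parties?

Yes

Chain via Ridgefield Services GmbH (R2): 33% × 37% = 12.21% of Larkspur Holdings Ltd.
Chain via Highfield Media Ltd (R2): 23% × 27% = 6.21% of Larkspur Holdings Ltd.
Aggregating (R1): 12.21% + 6.21% = 18.42%.
18.42% exceeds the 10% threshold, so Rafael is a related party to Larkspur Holdings Ltd.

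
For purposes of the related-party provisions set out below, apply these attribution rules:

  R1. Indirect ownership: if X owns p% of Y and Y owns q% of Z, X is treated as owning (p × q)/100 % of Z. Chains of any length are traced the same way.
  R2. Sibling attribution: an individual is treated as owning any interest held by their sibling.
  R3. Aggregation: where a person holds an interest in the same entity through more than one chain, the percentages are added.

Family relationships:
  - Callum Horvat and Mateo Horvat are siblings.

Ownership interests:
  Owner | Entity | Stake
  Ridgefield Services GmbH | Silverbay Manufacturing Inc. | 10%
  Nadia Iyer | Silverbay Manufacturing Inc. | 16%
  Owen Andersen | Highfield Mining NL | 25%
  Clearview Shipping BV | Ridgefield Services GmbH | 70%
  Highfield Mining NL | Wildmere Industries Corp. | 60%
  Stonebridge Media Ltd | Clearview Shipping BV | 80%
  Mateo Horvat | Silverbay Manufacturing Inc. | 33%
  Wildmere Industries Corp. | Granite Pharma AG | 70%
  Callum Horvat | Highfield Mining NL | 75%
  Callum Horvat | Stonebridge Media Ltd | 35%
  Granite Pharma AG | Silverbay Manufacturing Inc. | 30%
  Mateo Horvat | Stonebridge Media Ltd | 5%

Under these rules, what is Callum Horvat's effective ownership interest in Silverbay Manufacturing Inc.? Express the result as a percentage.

44.69%

By sibling attribution (R2), Callum Horvat is treated as also owning Mateo Horvat's interest in Stonebridge Media Ltd, giving 35% + 5% = 40%.
By sibling attribution (R2), Callum Horvat is treated as owning Mateo Horvat's 33% interest in Silverbay Manufacturing Inc.
Chain via Stonebridge Media Ltd → Clearview Shipping BV → Ridgefield Services GmbH (R1): 40% × 80% × 70% × 10% = 2.24% of Silverbay Manufacturing Inc.
Chain via Highfield Mining NL → Wildmere Industries Corp. → Granite Pharma AG (R1): 75% × 60% × 70% × 30% = 9.45% of Silverbay Manufacturing Inc.
Direct interest in Silverbay Manufacturing Inc: 33%.
Aggregating (R3): 2.24% + 9.45% + 33% = 44.69%.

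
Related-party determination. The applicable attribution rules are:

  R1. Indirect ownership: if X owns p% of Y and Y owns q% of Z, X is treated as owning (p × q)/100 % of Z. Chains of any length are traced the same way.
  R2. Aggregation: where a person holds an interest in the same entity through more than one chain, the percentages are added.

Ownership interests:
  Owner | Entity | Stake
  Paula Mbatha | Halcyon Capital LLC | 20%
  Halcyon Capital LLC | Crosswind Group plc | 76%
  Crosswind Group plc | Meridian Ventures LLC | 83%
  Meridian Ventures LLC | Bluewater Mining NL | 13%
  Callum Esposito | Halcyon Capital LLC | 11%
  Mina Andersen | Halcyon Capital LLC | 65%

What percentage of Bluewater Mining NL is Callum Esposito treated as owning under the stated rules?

Chain via Halcyon Capital LLC → Crosswind Group plc → Meridian Ventures LLC (R1): 11% × 76% × 83% × 13% = 0.902044% of Bluewater Mining NL.

0.902044%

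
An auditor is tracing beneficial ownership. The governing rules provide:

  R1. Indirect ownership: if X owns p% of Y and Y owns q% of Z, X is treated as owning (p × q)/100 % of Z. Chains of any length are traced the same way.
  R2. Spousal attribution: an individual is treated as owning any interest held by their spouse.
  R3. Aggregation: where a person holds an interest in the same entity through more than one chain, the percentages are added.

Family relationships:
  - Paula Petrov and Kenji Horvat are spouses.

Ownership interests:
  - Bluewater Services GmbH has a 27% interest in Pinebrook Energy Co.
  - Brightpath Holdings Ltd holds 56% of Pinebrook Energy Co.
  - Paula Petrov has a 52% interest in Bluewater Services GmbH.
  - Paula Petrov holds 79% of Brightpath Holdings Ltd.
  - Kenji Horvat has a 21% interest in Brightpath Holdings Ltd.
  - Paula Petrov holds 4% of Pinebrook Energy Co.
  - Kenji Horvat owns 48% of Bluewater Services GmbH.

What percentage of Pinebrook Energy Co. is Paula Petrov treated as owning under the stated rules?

By spousal attribution (R2), Paula Petrov is treated as also owning Kenji Horvat's interest in Brightpath Holdings Ltd, giving 79% + 21% = 100%.
By spousal attribution (R2), Paula Petrov is treated as also owning Kenji Horvat's interest in Bluewater Services GmbH, giving 52% + 48% = 100%.
Chain via Brightpath Holdings Ltd (R1): 100% × 56% = 56% of Pinebrook Energy Co.
Chain via Bluewater Services GmbH (R1): 100% × 27% = 27% of Pinebrook Energy Co.
Direct interest in Pinebrook Energy Co: 4%.
Aggregating (R3): 56% + 27% + 4% = 87%.

87%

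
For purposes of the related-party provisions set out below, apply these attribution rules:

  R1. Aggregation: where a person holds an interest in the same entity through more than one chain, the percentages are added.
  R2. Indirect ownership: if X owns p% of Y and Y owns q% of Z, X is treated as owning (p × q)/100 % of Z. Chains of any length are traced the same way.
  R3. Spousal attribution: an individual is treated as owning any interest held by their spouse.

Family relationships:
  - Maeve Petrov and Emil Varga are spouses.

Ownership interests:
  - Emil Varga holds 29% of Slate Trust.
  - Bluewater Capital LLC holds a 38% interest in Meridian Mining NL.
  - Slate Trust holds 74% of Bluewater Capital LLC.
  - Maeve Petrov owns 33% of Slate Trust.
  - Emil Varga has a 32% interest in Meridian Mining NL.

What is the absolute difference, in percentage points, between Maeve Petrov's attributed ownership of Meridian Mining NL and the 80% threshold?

By spousal attribution (R3), Maeve Petrov is treated as also owning Emil Varga's interest in Slate Trust, giving 33% + 29% = 62%.
By spousal attribution (R3), Maeve Petrov is treated as owning Emil Varga's 32% interest in Meridian Mining NL.
Chain via Slate Trust → Bluewater Capital LLC (R2): 62% × 74% × 38% = 17.4344% of Meridian Mining NL.
Direct interest in Meridian Mining NL: 32%.
Aggregating (R1): 17.4344% + 32% = 49.4344%.
49.4344% falls short of the 80% threshold by 30.5656 percentage points.

30.5656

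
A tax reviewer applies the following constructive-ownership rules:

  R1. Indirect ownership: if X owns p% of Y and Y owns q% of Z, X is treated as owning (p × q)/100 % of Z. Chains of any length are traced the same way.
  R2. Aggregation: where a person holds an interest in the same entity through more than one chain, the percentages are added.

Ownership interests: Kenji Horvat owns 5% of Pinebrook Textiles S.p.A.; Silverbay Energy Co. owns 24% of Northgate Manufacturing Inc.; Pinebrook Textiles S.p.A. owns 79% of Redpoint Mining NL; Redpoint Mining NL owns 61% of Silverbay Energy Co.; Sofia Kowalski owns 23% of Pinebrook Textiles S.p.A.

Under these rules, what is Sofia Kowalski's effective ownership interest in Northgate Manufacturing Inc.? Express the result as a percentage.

Chain via Pinebrook Textiles S.p.A. → Redpoint Mining NL → Silverbay Energy Co. (R1): 23% × 79% × 61% × 24% = 2.660088% of Northgate Manufacturing Inc.

2.660088%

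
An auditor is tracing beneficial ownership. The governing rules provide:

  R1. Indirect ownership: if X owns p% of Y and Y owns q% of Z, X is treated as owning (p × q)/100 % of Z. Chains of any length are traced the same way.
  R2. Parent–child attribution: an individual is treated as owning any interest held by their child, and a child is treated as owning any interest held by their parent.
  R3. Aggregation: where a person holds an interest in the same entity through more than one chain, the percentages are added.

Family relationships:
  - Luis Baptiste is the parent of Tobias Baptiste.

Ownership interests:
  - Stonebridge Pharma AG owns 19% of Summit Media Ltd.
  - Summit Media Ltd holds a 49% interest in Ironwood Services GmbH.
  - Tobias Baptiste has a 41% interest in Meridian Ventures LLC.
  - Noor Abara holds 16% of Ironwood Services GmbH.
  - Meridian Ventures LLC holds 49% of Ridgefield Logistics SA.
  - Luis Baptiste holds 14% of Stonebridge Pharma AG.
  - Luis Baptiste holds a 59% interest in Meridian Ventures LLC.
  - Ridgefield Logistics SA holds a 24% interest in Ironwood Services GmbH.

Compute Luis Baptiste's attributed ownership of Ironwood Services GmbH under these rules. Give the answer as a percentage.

13.0634%

By parent–child attribution (R2), Luis Baptiste is treated as also owning Tobias Baptiste's interest in Meridian Ventures LLC, giving 59% + 41% = 100%.
Chain via Stonebridge Pharma AG → Summit Media Ltd (R1): 14% × 19% × 49% = 1.3034% of Ironwood Services GmbH.
Chain via Meridian Ventures LLC → Ridgefield Logistics SA (R1): 100% × 49% × 24% = 11.76% of Ironwood Services GmbH.
Aggregating (R3): 1.3034% + 11.76% = 13.0634%.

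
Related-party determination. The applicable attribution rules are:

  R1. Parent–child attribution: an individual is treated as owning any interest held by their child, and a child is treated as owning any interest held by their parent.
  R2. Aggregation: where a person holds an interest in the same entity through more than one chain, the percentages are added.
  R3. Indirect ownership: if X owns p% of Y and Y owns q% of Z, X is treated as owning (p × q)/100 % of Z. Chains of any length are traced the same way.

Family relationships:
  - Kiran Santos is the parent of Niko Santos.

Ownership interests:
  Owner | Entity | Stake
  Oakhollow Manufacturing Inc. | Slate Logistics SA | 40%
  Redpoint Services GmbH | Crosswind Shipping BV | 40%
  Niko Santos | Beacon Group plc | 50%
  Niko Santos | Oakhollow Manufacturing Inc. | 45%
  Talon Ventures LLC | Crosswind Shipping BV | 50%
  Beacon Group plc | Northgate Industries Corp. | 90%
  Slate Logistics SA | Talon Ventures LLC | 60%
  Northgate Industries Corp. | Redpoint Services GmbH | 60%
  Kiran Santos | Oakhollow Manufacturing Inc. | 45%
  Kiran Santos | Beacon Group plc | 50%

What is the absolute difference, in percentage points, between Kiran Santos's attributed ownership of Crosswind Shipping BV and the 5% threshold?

By parent–child attribution (R1), Kiran Santos is treated as also owning Niko Santos's interest in Oakhollow Manufacturing Inc, giving 45% + 45% = 90%.
By parent–child attribution (R1), Kiran Santos is treated as also owning Niko Santos's interest in Beacon Group plc, giving 50% + 50% = 100%.
Chain via Oakhollow Manufacturing Inc. → Slate Logistics SA → Talon Ventures LLC (R3): 90% × 40% × 60% × 50% = 10.8% of Crosswind Shipping BV.
Chain via Beacon Group plc → Northgate Industries Corp. → Redpoint Services GmbH (R3): 100% × 90% × 60% × 40% = 21.6% of Crosswind Shipping BV.
Aggregating (R2): 10.8% + 21.6% = 32.4%.
32.4% exceeds the 5% threshold by 27.4 percentage points.

27.4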